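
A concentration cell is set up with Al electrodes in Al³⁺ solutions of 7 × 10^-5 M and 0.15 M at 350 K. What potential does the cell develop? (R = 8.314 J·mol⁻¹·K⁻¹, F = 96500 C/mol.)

0.077 V

Both half-cells are Al³⁺/Al, so E°_cell = 0. The concentrated side is the cathode; the cell reaction moves Al³⁺ from high to low concentration with n = 3.
Q = [Al³⁺]_dilute/[Al³⁺]_conc = 7 × 10^-5/0.15 = 4.67 × 10^-4.
E = 0 − (RT/nF) ln Q = −((8.314×350)/(3×96500))(-7.670) = 0.0771 V.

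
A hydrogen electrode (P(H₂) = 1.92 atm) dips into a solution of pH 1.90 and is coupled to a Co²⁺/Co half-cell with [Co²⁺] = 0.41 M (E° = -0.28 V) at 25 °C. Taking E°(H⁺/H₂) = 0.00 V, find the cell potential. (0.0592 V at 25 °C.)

The hydrogen couple is the cathode, so E°_cell = 0.28 V; n = 2.
[H⁺] = 10^(−1.90) = 0.013 M, and Q = [Co²⁺]·P(H₂) / [H⁺]^2 = 4970.
E = E° − (0.0592/2) log Q = 0.28 − (0.0592/2)(3.696) = 0.171 V.

0.17 V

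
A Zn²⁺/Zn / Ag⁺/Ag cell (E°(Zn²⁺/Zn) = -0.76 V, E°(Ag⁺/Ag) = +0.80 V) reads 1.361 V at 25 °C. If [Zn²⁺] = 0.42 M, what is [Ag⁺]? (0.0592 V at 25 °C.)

2.8 × 10^-4 M

From the Nernst equation, log Q = n(E° − E)/0.0592 = 2(1.56 − 1.361)/0.0592 = 6.723, so Q = 5.28 × 10^6.
With Q = [Zn²⁺]/[Ag⁺]^2 and the known concentrations, [Ag⁺]^2 in the denominator gives [Ag⁺] = 2.8 × 10^-4 M.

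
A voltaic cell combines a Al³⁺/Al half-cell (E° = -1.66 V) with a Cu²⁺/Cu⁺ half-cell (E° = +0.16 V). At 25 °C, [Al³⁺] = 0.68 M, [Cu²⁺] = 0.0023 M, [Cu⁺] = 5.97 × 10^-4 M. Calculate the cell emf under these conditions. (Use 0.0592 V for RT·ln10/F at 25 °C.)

1.86 V

The Cu²⁺/Cu⁺ couple has the higher reduction potential and acts as the cathode, so E°_cell = +0.16 − (-1.66) = 1.82 V.
Balancing electrons gives n = 3; the reaction quotient is Q = [Al³⁺]·[Cu⁺]^3/[Cu²⁺]^3 = 0.0119.
At 25 °C, E = E° − (0.0592/n) log Q = 1.82 − (0.0592/3)(-1.925) = 1.820 + 0.038 = 1.858 V.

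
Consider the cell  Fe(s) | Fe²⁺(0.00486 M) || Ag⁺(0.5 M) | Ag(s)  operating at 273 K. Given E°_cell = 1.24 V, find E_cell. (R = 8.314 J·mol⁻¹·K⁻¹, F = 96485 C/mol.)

1.29 V

Balancing electrons gives n = 2; the reaction quotient is Q = [Fe²⁺]/[Ag⁺]^2 = 0.0194.
E = E° − (RT/nF) ln Q = 1.24 − (8.314×273)/(2×96485) × (-3.940) = 1.240 + 0.046 = 1.286 V.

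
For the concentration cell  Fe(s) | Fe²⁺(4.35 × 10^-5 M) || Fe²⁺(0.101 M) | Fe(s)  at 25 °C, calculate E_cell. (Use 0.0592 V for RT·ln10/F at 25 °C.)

Both half-cells are Fe²⁺/Fe, so E°_cell = 0. The concentrated side is the cathode; the cell reaction moves Fe²⁺ from high to low concentration with n = 2.
Q = [Fe²⁺]_dilute/[Fe²⁺]_conc = 4.35 × 10^-5/0.101 = 4.31 × 10^-4.
E = 0 − (0.0592/2) log Q = −(0.0592/2)(-3.366) = 0.0996 V.

0.100 V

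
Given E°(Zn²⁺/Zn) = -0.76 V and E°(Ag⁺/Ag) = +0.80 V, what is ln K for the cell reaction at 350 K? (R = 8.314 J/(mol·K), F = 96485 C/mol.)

E°_cell = +0.80 − (-0.76) = 1.56 V, with n = 2 electrons transferred.
At equilibrium E = 0, so the Nernst equation gives ln K = nFE°/RT = (2)(96485)(1.56)/((8.314)(350)) = 103.45.

ln K = 103.5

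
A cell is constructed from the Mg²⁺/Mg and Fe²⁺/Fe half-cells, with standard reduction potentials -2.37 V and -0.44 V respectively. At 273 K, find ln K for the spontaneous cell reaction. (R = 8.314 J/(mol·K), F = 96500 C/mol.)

ln K = 164.1

E°_cell = -0.44 − (-2.37) = 1.93 V, with n = 2 electrons transferred.
At equilibrium E = 0, so the Nernst equation gives ln K = nFE°/RT = (2)(96500)(1.93)/((8.314)(273)) = 164.11.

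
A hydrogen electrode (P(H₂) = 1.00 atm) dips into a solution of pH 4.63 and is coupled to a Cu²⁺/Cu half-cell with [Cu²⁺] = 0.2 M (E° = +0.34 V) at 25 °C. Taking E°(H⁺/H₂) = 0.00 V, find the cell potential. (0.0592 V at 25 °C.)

0.59 V

The Cu²⁺/Cu couple is the cathode, so E°_cell = 0.34 V; n = 2.
[H⁺] = 10^(−4.63) = 2.3 × 10^-5 M, and Q = [H⁺]^2 / ([Cu²⁺]·P(H₂)) = 2.75 × 10^-9.
E = E° − (0.0592/2) log Q = 0.34 − (0.0592/2)(-8.561) = 0.593 V.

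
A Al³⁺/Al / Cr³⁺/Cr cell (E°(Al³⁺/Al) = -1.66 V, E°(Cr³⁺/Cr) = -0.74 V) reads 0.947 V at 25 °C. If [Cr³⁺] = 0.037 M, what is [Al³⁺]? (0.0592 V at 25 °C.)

0.0016 M

From the Nernst equation, log Q = n(E° − E)/0.0592 = 3(0.92 − 0.947)/0.0592 = -1.368, so Q = 0.0428.
With Q = [Al³⁺]/[Cr³⁺] and the known concentrations, [Al³⁺] in the numerator gives [Al³⁺] = 0.0016 M.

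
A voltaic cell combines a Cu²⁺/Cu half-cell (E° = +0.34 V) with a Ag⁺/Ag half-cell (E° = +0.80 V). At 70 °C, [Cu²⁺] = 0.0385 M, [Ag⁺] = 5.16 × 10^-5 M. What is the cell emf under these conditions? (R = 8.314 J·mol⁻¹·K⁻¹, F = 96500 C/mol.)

The Ag⁺/Ag couple has the higher reduction potential and acts as the cathode, so E°_cell = +0.80 − (+0.34) = 0.46 V.
Balancing electrons gives n = 2; the reaction quotient is Q = [Cu²⁺]/[Ag⁺]^2 = 1.45 × 10^7.
E = E° − (RT/nF) ln Q = 0.46 − (8.314×343)/(2×96500) × (16.487) = 0.460 − 0.244 = 0.216 V.

0.216 V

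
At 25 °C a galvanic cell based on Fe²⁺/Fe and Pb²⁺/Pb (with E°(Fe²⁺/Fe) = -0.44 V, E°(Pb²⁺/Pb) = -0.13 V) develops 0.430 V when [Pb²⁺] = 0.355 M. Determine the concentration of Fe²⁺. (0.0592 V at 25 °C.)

From the Nernst equation, log Q = n(E° − E)/0.0592 = 2(0.31 − 0.430)/0.0592 = -4.054, so Q = 8.83 × 10^-5.
With Q = [Fe²⁺]/[Pb²⁺] and the known concentrations, [Fe²⁺] in the numerator gives [Fe²⁺] = 3.1 × 10^-5 M.

3.1 × 10^-5 M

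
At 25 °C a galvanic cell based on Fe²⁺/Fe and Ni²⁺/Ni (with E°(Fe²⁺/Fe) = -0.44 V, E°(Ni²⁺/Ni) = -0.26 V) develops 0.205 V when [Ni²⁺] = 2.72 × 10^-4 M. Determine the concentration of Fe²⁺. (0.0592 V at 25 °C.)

From the Nernst equation, log Q = n(E° − E)/0.0592 = 2(0.18 − 0.205)/0.0592 = -0.845, so Q = 0.143.
With Q = [Fe²⁺]/[Ni²⁺] and the known concentrations, [Fe²⁺] in the numerator gives [Fe²⁺] = 3.9 × 10^-5 M.

3.9 × 10^-5 M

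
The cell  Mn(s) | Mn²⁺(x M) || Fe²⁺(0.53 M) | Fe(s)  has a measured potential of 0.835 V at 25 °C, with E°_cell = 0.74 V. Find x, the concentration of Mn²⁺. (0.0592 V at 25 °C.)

3.3 × 10^-4 M

From the Nernst equation, log Q = n(E° − E)/0.0592 = 2(0.74 − 0.835)/0.0592 = -3.209, so Q = 6.17 × 10^-4.
With Q = [Mn²⁺]/[Fe²⁺] and the known concentrations, [Mn²⁺] in the numerator gives [Mn²⁺] = 3.3 × 10^-4 M.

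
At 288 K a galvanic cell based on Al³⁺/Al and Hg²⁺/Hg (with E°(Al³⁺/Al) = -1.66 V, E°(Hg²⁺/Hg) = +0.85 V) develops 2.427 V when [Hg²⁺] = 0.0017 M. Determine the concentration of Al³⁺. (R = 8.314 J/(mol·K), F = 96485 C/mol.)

From the Nernst equation, ln Q = nF(E° − E)/RT = 6×96485×(2.51 − 2.427)/(8.314×288) = 20.067, so Q = 5.19 × 10^8.
With Q = [Al³⁺]^2/[Hg²⁺]^3 and the known concentrations, [Al³⁺]^2 in the numerator gives [Al³⁺] = 1.6 M.

1.6 M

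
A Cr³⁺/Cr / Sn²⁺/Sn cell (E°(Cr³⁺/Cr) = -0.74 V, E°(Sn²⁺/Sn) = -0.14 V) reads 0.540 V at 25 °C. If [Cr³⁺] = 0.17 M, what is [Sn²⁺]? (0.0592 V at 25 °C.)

From the Nernst equation, log Q = n(E° − E)/0.0592 = 6(0.60 − 0.540)/0.0592 = 6.081, so Q = 1.21 × 10^6.
With Q = [Cr³⁺]^2/[Sn²⁺]^3 and the known concentrations, [Sn²⁺]^3 in the denominator gives [Sn²⁺] = 0.0029 M.

0.0029 M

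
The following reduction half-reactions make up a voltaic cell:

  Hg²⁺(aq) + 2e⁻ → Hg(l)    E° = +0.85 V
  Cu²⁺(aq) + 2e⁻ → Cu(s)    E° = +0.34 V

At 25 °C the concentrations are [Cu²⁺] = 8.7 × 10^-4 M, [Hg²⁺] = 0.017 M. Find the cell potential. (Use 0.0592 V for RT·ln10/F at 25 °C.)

0.548 V

The Hg²⁺/Hg couple has the higher reduction potential and acts as the cathode, so E°_cell = +0.85 − (+0.34) = 0.51 V.
Balancing electrons gives n = 2; the reaction quotient is Q = [Cu²⁺]/[Hg²⁺] = 0.0512.
At 25 °C, E = E° − (0.0592/n) log Q = 0.51 − (0.0592/2)(-1.291) = 0.510 + 0.038 = 0.548 V.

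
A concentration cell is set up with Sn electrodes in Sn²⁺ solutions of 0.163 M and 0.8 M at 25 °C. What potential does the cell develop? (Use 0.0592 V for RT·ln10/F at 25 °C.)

Both half-cells are Sn²⁺/Sn, so E°_cell = 0. The concentrated side is the cathode; the cell reaction moves Sn²⁺ from high to low concentration with n = 2.
Q = [Sn²⁺]_dilute/[Sn²⁺]_conc = 0.163/0.8 = 0.204.
E = 0 − (0.0592/2) log Q = −(0.0592/2)(-0.691) = 0.0205 V.

0.020 V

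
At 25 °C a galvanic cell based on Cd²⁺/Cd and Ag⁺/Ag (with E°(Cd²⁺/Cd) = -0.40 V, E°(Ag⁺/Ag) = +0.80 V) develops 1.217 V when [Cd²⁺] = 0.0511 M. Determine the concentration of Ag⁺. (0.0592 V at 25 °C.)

0.44 M

From the Nernst equation, log Q = n(E° − E)/0.0592 = 2(1.20 − 1.217)/0.0592 = -0.574, so Q = 0.266.
With Q = [Cd²⁺]/[Ag⁺]^2 and the known concentrations, [Ag⁺]^2 in the denominator gives [Ag⁺] = 0.44 M.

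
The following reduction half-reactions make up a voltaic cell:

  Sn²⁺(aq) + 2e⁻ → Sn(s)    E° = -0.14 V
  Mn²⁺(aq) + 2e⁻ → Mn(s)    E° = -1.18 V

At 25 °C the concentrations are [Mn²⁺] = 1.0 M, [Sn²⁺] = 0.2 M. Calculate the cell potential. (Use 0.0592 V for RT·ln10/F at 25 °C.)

The Sn²⁺/Sn couple has the higher reduction potential and acts as the cathode, so E°_cell = -0.14 − (-1.18) = 1.04 V.
Balancing electrons gives n = 2; the reaction quotient is Q = [Mn²⁺]/[Sn²⁺] = 5.00.
At 25 °C, E = E° − (0.0592/n) log Q = 1.04 − (0.0592/2)(0.699) = 1.040 − 0.021 = 1.019 V.

1.02 V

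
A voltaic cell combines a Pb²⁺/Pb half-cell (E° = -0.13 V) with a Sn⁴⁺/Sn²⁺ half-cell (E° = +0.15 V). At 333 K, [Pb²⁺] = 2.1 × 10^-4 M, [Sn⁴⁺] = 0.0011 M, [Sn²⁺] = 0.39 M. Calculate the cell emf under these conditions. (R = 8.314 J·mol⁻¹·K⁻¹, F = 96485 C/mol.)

The Sn⁴⁺/Sn²⁺ couple has the higher reduction potential and acts as the cathode, so E°_cell = +0.15 − (-0.13) = 0.28 V.
Balancing electrons gives n = 2; the reaction quotient is Q = [Pb²⁺]·[Sn²⁺]/[Sn⁴⁺] = 0.0745.
E = E° − (RT/nF) ln Q = 0.28 − (8.314×333)/(2×96485) × (-2.598) = 0.280 + 0.037 = 0.317 V.

0.317 V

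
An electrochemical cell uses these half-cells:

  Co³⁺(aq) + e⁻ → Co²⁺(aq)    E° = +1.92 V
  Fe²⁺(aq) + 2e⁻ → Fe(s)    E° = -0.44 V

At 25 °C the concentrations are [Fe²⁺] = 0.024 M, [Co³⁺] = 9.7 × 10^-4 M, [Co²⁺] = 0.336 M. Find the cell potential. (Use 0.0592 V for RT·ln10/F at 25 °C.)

2.26 V

The Co³⁺/Co²⁺ couple has the higher reduction potential and acts as the cathode, so E°_cell = +1.92 − (-0.44) = 2.36 V.
Balancing electrons gives n = 2; the reaction quotient is Q = [Fe²⁺]·[Co²⁺]^2/[Co³⁺]^2 = 2880.
At 25 °C, E = E° − (0.0592/n) log Q = 2.36 − (0.0592/2)(3.459) = 2.360 − 0.102 = 2.258 V.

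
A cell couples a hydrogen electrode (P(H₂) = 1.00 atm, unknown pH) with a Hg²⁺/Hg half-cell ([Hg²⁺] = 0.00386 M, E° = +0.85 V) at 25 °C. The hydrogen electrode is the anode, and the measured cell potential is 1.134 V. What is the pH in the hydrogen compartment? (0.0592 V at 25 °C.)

pH = 6.00

E°_cell = 0.85 V and n = 2.
log Q = n(E° − E)/0.0592 = 2×(0.85 − 1.134)/0.0592 = -9.595.
With Q = [H⁺]^2 / ([Hg²⁺]·P(H₂)), solving for [H⁺] gives log[H⁺] = -6.004, so pH = 6.00.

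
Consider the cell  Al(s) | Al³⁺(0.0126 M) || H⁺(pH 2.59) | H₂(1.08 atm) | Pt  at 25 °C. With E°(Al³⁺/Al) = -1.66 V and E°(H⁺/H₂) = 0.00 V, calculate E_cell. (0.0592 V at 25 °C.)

The hydrogen couple is the cathode, so E°_cell = 1.66 V; n = 6.
[H⁺] = 10^(−2.59) = 0.0026 M, and Q = [Al³⁺]^2·P(H₂)^3 / [H⁺]^6 = 6.93 × 10^11.
E = E° − (0.0592/6) log Q = 1.66 − (0.0592/6)(11.841) = 1.543 V.

1.54 V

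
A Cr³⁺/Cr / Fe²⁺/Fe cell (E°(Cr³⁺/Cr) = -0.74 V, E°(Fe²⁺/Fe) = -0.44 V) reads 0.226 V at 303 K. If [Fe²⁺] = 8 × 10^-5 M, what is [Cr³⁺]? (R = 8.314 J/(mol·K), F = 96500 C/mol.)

0.0035 M

From the Nernst equation, ln Q = nF(E° − E)/RT = 6×96500×(0.30 − 0.226)/(8.314×303) = 17.008, so Q = 2.44 × 10^7.
With Q = [Cr³⁺]^2/[Fe²⁺]^3 and the known concentrations, [Cr³⁺]^2 in the numerator gives [Cr³⁺] = 0.0035 M.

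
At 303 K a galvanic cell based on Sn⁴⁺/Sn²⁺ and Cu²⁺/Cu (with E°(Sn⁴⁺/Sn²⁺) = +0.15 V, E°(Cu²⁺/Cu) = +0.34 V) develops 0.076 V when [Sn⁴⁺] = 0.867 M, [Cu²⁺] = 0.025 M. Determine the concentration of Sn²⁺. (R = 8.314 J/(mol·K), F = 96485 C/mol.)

From the Nernst equation, ln Q = nF(E° − E)/RT = 2×96485×(0.19 − 0.076)/(8.314×303) = 8.733, so Q = 6200.
With Q = [Sn⁴⁺]/([Sn²⁺]·[Cu²⁺]) and the known concentrations, [Sn²⁺] in the denominator gives [Sn²⁺] = 0.0056 M.

0.0056 M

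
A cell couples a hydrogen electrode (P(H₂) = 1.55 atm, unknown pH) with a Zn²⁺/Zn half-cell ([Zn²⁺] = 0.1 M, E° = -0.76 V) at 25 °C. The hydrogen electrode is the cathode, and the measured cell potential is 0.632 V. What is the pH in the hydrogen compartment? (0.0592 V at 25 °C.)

pH = 2.57

E°_cell = 0.76 V and n = 2.
log Q = n(E° − E)/0.0592 = 2×(0.76 − 0.632)/0.0592 = 4.324.
With Q = [Zn²⁺]·P(H₂) / [H⁺]^2, solving for [H⁺] gives log[H⁺] = -2.567, so pH = 2.57.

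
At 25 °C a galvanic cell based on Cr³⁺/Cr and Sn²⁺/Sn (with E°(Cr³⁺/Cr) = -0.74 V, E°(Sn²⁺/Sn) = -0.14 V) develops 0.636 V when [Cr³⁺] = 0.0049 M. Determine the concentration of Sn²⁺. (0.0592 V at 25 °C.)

From the Nernst equation, log Q = n(E° − E)/0.0592 = 6(0.60 − 0.636)/0.0592 = -3.649, so Q = 2.25 × 10^-4.
With Q = [Cr³⁺]^2/[Sn²⁺]^3 and the known concentrations, [Sn²⁺]^3 in the denominator gives [Sn²⁺] = 0.47 M.

0.47 M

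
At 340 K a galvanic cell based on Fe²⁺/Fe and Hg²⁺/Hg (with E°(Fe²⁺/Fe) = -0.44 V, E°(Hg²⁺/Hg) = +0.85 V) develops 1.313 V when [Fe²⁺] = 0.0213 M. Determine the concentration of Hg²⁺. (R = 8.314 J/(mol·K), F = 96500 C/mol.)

From the Nernst equation, ln Q = nF(E° − E)/RT = 2×96500×(1.29 − 1.313)/(8.314×340) = -1.570, so Q = 0.208.
With Q = [Fe²⁺]/[Hg²⁺] and the known concentrations, [Hg²⁺] in the denominator gives [Hg²⁺] = 0.1 M.

0.1 M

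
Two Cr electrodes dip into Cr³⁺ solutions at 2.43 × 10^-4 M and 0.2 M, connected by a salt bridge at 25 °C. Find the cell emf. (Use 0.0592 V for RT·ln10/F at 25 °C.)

Both half-cells are Cr³⁺/Cr, so E°_cell = 0. The concentrated side is the cathode; the cell reaction moves Cr³⁺ from high to low concentration with n = 3.
Q = [Cr³⁺]_dilute/[Cr³⁺]_conc = 2.43 × 10^-4/0.2 = 0.00121.
E = 0 − (0.0592/3) log Q = −(0.0592/3)(-2.915) = 0.0575 V.

0.058 V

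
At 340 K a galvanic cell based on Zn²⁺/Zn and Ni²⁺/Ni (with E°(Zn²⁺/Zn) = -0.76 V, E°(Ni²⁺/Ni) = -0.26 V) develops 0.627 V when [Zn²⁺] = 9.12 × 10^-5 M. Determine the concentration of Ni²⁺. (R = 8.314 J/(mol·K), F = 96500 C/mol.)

0.53 M

From the Nernst equation, ln Q = nF(E° − E)/RT = 2×96500×(0.50 − 0.627)/(8.314×340) = -8.671, so Q = 1.71 × 10^-4.
With Q = [Zn²⁺]/[Ni²⁺] and the known concentrations, [Ni²⁺] in the denominator gives [Ni²⁺] = 0.53 M.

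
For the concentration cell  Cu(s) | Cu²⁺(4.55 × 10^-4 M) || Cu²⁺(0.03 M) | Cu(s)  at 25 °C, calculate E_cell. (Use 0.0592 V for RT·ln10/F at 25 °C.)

Both half-cells are Cu²⁺/Cu, so E°_cell = 0. The concentrated side is the cathode; the cell reaction moves Cu²⁺ from high to low concentration with n = 2.
Q = [Cu²⁺]_dilute/[Cu²⁺]_conc = 4.55 × 10^-4/0.03 = 0.0152.
E = 0 − (0.0592/2) log Q = −(0.0592/2)(-1.819) = 0.0538 V.

0.054 V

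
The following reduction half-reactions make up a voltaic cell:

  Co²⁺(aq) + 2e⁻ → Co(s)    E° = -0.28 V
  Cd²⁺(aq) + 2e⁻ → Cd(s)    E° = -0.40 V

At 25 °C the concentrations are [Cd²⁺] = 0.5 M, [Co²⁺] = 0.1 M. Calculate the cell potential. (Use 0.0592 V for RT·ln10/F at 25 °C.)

0.099 V

The Co²⁺/Co couple has the higher reduction potential and acts as the cathode, so E°_cell = -0.28 − (-0.40) = 0.12 V.
Balancing electrons gives n = 2; the reaction quotient is Q = [Cd²⁺]/[Co²⁺] = 5.00.
At 25 °C, E = E° − (0.0592/n) log Q = 0.12 − (0.0592/2)(0.699) = 0.120 − 0.021 = 0.099 V.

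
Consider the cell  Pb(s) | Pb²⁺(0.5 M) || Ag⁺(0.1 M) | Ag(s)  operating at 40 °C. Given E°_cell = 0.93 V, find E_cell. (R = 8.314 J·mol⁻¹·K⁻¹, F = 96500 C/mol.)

Balancing electrons gives n = 2; the reaction quotient is Q = [Pb²⁺]/[Ag⁺]^2 = 50.0.
E = E° − (RT/nF) ln Q = 0.93 − (8.314×313)/(2×96500) × (3.912) = 0.930 − 0.053 = 0.877 V.

0.877 V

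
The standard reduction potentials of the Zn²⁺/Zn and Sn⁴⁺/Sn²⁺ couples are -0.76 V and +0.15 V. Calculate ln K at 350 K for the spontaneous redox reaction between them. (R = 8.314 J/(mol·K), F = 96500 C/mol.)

ln K = 60.4

E°_cell = +0.15 − (-0.76) = 0.91 V, with n = 2 electrons transferred.
At equilibrium E = 0, so the Nernst equation gives ln K = nFE°/RT = (2)(96500)(0.91)/((8.314)(350)) = 60.36.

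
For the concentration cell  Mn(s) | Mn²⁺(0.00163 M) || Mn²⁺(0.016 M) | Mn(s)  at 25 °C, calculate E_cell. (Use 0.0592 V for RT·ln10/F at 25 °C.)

Both half-cells are Mn²⁺/Mn, so E°_cell = 0. The concentrated side is the cathode; the cell reaction moves Mn²⁺ from high to low concentration with n = 2.
Q = [Mn²⁺]_dilute/[Mn²⁺]_conc = 0.00163/0.016 = 0.102.
E = 0 − (0.0592/2) log Q = −(0.0592/2)(-0.992) = 0.0294 V.

0.029 V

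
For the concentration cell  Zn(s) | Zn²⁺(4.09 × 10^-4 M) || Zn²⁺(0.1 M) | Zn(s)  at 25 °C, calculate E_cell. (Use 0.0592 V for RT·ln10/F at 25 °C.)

0.071 V

Both half-cells are Zn²⁺/Zn, so E°_cell = 0. The concentrated side is the cathode; the cell reaction moves Zn²⁺ from high to low concentration with n = 2.
Q = [Zn²⁺]_dilute/[Zn²⁺]_conc = 4.09 × 10^-4/0.1 = 0.00409.
E = 0 − (0.0592/2) log Q = −(0.0592/2)(-2.388) = 0.0707 V.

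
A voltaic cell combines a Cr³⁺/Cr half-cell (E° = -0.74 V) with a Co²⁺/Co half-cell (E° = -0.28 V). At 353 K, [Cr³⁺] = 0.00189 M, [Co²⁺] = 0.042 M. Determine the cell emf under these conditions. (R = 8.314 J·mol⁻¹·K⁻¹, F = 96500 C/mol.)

0.475 V

The Co²⁺/Co couple has the higher reduction potential and acts as the cathode, so E°_cell = -0.28 − (-0.74) = 0.46 V.
Balancing electrons gives n = 6; the reaction quotient is Q = [Cr³⁺]^2/[Co²⁺]^3 = 0.0482.
E = E° − (RT/nF) ln Q = 0.46 − (8.314×353)/(6×96500) × (-3.032) = 0.460 + 0.015 = 0.475 V.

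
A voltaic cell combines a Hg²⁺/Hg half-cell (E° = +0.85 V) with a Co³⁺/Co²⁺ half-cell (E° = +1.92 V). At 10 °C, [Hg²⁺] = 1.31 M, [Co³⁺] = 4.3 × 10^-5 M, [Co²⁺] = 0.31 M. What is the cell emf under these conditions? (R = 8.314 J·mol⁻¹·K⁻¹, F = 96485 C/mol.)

0.850 V

The Co³⁺/Co²⁺ couple has the higher reduction potential and acts as the cathode, so E°_cell = +1.92 − (+0.85) = 1.07 V.
Balancing electrons gives n = 2; the reaction quotient is Q = [Hg²⁺]·[Co²⁺]^2/[Co³⁺]^2 = 6.81 × 10^7.
E = E° − (RT/nF) ln Q = 1.07 − (8.314×283)/(2×96485) × (18.036) = 1.070 − 0.220 = 0.850 V.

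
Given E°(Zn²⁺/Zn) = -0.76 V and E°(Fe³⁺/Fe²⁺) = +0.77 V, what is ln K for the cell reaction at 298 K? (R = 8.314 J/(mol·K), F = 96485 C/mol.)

ln K = 119.2

E°_cell = +0.77 − (-0.76) = 1.53 V, with n = 2 electrons transferred.
At equilibrium E = 0, so the Nernst equation gives ln K = nFE°/RT = (2)(96485)(1.53)/((8.314)(298)) = 119.17.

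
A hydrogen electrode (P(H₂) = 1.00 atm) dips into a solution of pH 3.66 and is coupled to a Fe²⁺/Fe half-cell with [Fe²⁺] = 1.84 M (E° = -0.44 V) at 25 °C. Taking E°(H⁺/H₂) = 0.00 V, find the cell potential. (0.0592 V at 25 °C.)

The hydrogen couple is the cathode, so E°_cell = 0.44 V; n = 2.
[H⁺] = 10^(−3.66) = 2.2 × 10^-4 M, and Q = [Fe²⁺]·P(H₂) / [H⁺]^2 = 3.84 × 10^7.
E = E° − (0.0592/2) log Q = 0.44 − (0.0592/2)(7.585) = 0.215 V.

0.22 V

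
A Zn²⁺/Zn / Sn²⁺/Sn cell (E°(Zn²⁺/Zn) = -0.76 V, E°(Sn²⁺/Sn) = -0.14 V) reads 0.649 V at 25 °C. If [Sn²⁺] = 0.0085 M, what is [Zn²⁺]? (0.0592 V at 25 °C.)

From the Nernst equation, log Q = n(E° − E)/0.0592 = 2(0.62 − 0.649)/0.0592 = -0.980, so Q = 0.105.
With Q = [Zn²⁺]/[Sn²⁺] and the known concentrations, [Zn²⁺] in the numerator gives [Zn²⁺] = 8.9 × 10^-4 M.

8.9 × 10^-4 M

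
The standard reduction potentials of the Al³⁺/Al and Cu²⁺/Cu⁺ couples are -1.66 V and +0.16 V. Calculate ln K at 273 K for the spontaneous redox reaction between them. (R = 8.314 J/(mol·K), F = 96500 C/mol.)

E°_cell = +0.16 − (-1.66) = 1.82 V, with n = 3 electrons transferred.
At equilibrium E = 0, so the Nernst equation gives ln K = nFE°/RT = (3)(96500)(1.82)/((8.314)(273)) = 232.14.

ln K = 232.1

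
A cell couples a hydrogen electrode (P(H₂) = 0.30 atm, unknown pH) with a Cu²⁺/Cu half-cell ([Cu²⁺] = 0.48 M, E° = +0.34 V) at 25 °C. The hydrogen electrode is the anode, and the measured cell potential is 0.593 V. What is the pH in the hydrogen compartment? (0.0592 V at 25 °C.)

E°_cell = 0.34 V and n = 2.
log Q = n(E° − E)/0.0592 = 2×(0.34 − 0.593)/0.0592 = -8.547.
With Q = [H⁺]^2 / ([Cu²⁺]·P(H₂)), solving for [H⁺] gives log[H⁺] = -4.694, so pH = 4.69.

pH = 4.69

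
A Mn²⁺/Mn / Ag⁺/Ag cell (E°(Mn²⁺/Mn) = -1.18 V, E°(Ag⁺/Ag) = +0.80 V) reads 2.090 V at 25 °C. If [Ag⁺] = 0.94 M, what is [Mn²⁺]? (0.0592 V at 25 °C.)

From the Nernst equation, log Q = n(E° − E)/0.0592 = 2(1.98 − 2.090)/0.0592 = -3.716, so Q = 1.92 × 10^-4.
With Q = [Mn²⁺]/[Ag⁺]^2 and the known concentrations, [Mn²⁺] in the numerator gives [Mn²⁺] = 1.7 × 10^-4 M.

1.7 × 10^-4 M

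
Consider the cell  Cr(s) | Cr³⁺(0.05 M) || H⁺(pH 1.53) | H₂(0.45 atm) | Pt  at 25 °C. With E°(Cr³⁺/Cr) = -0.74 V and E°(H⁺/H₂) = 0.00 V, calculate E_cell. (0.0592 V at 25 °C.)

The hydrogen couple is the cathode, so E°_cell = 0.74 V; n = 6.
[H⁺] = 10^(−1.53) = 0.030 M, and Q = [Cr³⁺]^2·P(H₂)^3 / [H⁺]^6 = 3.45 × 10^5.
E = E° − (0.0592/6) log Q = 0.74 − (0.0592/6)(5.538) = 0.685 V.

0.69 V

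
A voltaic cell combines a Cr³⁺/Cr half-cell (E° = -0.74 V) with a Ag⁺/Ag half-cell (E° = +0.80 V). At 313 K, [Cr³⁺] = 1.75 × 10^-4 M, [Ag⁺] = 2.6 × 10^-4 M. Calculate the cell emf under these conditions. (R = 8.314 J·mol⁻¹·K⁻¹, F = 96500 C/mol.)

The Ag⁺/Ag couple has the higher reduction potential and acts as the cathode, so E°_cell = +0.80 − (-0.74) = 1.54 V.
Balancing electrons gives n = 3; the reaction quotient is Q = [Cr³⁺]/[Ag⁺]^3 = 9.96 × 10^6.
E = E° − (RT/nF) ln Q = 1.54 − (8.314×313)/(3×96500) × (16.114) = 1.540 − 0.145 = 1.395 V.

1.40 V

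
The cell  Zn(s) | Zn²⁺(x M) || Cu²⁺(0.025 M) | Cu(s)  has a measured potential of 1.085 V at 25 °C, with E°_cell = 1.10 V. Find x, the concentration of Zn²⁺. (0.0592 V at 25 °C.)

From the Nernst equation, log Q = n(E° − E)/0.0592 = 2(1.10 − 1.085)/0.0592 = 0.507, so Q = 3.21.
With Q = [Zn²⁺]/[Cu²⁺] and the known concentrations, [Zn²⁺] in the numerator gives [Zn²⁺] = 0.08 M.

0.08 M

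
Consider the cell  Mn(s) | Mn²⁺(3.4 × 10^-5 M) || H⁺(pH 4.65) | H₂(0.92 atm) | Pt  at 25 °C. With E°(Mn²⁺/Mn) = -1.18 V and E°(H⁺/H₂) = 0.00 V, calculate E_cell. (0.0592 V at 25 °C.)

The hydrogen couple is the cathode, so E°_cell = 1.18 V; n = 2.
[H⁺] = 10^(−4.65) = 2.2 × 10^-5 M, and Q = [Mn²⁺]·P(H₂) / [H⁺]^2 = 6.24 × 10^4.
E = E° − (0.0592/2) log Q = 1.18 − (0.0592/2)(4.795) = 1.038 V.

1.04 V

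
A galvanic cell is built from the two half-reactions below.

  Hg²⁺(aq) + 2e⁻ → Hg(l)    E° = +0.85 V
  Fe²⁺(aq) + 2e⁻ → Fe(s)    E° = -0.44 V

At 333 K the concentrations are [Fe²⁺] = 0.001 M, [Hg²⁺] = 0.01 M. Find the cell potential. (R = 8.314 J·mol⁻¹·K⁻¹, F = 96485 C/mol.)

1.32 V

The Hg²⁺/Hg couple has the higher reduction potential and acts as the cathode, so E°_cell = +0.85 − (-0.44) = 1.29 V.
Balancing electrons gives n = 2; the reaction quotient is Q = [Fe²⁺]/[Hg²⁺] = 0.100.
E = E° − (RT/nF) ln Q = 1.29 − (8.314×333)/(2×96485) × (-2.303) = 1.290 + 0.033 = 1.323 V.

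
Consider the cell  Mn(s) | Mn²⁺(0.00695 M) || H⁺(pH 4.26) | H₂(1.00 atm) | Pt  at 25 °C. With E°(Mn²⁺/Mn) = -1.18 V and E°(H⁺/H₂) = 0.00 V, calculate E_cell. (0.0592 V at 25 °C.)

The hydrogen couple is the cathode, so E°_cell = 1.18 V; n = 2.
[H⁺] = 10^(−4.26) = 5.5 × 10^-5 M, and Q = [Mn²⁺]·P(H₂) / [H⁺]^2 = 2.3 × 10^6.
E = E° − (0.0592/2) log Q = 1.18 − (0.0592/2)(6.362) = 0.992 V.

0.99 V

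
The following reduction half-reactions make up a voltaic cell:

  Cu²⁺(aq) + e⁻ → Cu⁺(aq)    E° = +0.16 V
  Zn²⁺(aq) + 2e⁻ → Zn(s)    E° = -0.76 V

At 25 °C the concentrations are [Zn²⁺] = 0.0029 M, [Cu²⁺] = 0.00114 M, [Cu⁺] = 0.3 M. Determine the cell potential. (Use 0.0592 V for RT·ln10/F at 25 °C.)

The Cu²⁺/Cu⁺ couple has the higher reduction potential and acts as the cathode, so E°_cell = +0.16 − (-0.76) = 0.92 V.
Balancing electrons gives n = 2; the reaction quotient is Q = [Zn²⁺]·[Cu⁺]^2/[Cu²⁺]^2 = 201.
At 25 °C, E = E° − (0.0592/n) log Q = 0.92 − (0.0592/2)(2.303) = 0.920 − 0.068 = 0.852 V.

0.852 V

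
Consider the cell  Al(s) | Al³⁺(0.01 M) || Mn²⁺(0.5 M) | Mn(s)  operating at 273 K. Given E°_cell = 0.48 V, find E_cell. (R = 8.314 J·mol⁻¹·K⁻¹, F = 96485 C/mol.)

0.508 V

Balancing electrons gives n = 6; the reaction quotient is Q = [Al³⁺]^2/[Mn²⁺]^3 = 8 × 10^-4.
E = E° − (RT/nF) ln Q = 0.48 − (8.314×273)/(6×96485) × (-7.131) = 0.480 + 0.028 = 0.508 V.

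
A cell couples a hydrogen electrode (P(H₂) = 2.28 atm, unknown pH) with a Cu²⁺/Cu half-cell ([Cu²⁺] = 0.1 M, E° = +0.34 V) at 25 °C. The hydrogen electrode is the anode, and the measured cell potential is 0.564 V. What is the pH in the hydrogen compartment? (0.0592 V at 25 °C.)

pH = 4.10

E°_cell = 0.34 V and n = 2.
log Q = n(E° − E)/0.0592 = 2×(0.34 − 0.564)/0.0592 = -7.568.
With Q = [H⁺]^2 / ([Cu²⁺]·P(H₂)), solving for [H⁺] gives log[H⁺] = -4.105, so pH = 4.10.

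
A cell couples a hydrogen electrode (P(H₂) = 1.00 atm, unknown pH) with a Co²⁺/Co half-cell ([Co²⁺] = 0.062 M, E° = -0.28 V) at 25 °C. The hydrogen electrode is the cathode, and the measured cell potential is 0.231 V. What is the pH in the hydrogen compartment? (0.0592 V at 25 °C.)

E°_cell = 0.28 V and n = 2.
log Q = n(E° − E)/0.0592 = 2×(0.28 − 0.231)/0.0592 = 1.655.
With Q = [Co²⁺]·P(H₂) / [H⁺]^2, solving for [H⁺] gives log[H⁺] = -1.432, so pH = 1.43.

pH = 1.43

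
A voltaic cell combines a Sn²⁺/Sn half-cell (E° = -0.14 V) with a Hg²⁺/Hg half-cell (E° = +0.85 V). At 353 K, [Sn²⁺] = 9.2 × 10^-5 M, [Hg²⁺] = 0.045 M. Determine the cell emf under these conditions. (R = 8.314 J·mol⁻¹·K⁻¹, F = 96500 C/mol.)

1.08 V

The Hg²⁺/Hg couple has the higher reduction potential and acts as the cathode, so E°_cell = +0.85 − (-0.14) = 0.99 V.
Balancing electrons gives n = 2; the reaction quotient is Q = [Sn²⁺]/[Hg²⁺] = 0.00204.
E = E° − (RT/nF) ln Q = 0.99 − (8.314×353)/(2×96500) × (-6.193) = 0.990 + 0.094 = 1.084 V.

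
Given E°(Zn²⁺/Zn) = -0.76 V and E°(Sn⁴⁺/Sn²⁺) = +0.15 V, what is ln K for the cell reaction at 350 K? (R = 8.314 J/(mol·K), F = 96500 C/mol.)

ln K = 60.4

E°_cell = +0.15 − (-0.76) = 0.91 V, with n = 2 electrons transferred.
At equilibrium E = 0, so the Nernst equation gives ln K = nFE°/RT = (2)(96500)(0.91)/((8.314)(350)) = 60.36.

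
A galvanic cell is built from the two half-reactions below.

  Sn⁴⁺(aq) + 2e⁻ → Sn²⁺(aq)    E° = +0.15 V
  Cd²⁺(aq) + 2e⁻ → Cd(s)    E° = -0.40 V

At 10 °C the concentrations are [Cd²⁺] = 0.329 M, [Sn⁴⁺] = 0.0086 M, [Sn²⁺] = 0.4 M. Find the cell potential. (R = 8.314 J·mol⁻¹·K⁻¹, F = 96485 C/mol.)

0.517 V

The Sn⁴⁺/Sn²⁺ couple has the higher reduction potential and acts as the cathode, so E°_cell = +0.15 − (-0.40) = 0.55 V.
Balancing electrons gives n = 2; the reaction quotient is Q = [Cd²⁺]·[Sn²⁺]/[Sn⁴⁺] = 15.3.
E = E° − (RT/nF) ln Q = 0.55 − (8.314×283)/(2×96485) × (2.728) = 0.550 − 0.033 = 0.517 V.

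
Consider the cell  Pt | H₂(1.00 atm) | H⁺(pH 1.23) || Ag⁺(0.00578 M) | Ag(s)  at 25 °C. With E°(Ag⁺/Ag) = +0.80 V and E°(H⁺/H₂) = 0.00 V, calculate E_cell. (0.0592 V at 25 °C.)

0.74 V

The Ag⁺/Ag couple is the cathode, so E°_cell = 0.80 V; n = 2.
[H⁺] = 10^(−1.23) = 0.059 M, and Q = [H⁺]^2 / ([Ag⁺]^2·P(H₂)) = 104.
E = E° − (0.0592/2) log Q = 0.80 − (0.0592/2)(2.016) = 0.740 V.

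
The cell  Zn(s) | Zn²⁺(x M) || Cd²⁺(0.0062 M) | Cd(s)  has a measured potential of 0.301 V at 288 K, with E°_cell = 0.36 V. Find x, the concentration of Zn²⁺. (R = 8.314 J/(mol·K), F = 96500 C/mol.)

0.72 M

From the Nernst equation, ln Q = nF(E° − E)/RT = 2×96500×(0.36 − 0.301)/(8.314×288) = 4.756, so Q = 116.
With Q = [Zn²⁺]/[Cd²⁺] and the known concentrations, [Zn²⁺] in the numerator gives [Zn²⁺] = 0.72 M.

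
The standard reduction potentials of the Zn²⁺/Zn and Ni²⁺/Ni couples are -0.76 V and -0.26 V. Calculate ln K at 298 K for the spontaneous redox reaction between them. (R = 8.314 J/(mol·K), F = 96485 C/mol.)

E°_cell = -0.26 − (-0.76) = 0.50 V, with n = 2 electrons transferred.
At equilibrium E = 0, so the Nernst equation gives ln K = nFE°/RT = (2)(96485)(0.50)/((8.314)(298)) = 38.94.

ln K = 38.9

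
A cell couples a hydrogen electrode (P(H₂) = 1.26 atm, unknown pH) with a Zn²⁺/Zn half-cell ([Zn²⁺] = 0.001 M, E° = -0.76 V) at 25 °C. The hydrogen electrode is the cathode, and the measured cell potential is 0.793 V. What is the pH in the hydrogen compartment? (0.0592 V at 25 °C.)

pH = 0.89

E°_cell = 0.76 V and n = 2.
log Q = n(E° − E)/0.0592 = 2×(0.76 − 0.793)/0.0592 = -1.115.
With Q = [Zn²⁺]·P(H₂) / [H⁺]^2, solving for [H⁺] gives log[H⁺] = -0.892, so pH = 0.89.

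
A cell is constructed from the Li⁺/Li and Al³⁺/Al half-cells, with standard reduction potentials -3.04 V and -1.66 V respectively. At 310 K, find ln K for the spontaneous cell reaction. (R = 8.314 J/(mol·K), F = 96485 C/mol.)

E°_cell = -1.66 − (-3.04) = 1.38 V, with n = 3 electrons transferred.
At equilibrium E = 0, so the Nernst equation gives ln K = nFE°/RT = (3)(96485)(1.38)/((8.314)(310)) = 154.98.

ln K = 155.0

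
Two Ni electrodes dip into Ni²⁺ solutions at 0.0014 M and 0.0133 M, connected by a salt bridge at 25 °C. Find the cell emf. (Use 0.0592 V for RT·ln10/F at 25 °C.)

0.029 V

Both half-cells are Ni²⁺/Ni, so E°_cell = 0. The concentrated side is the cathode; the cell reaction moves Ni²⁺ from high to low concentration with n = 2.
Q = [Ni²⁺]_dilute/[Ni²⁺]_conc = 0.0014/0.0133 = 0.105.
E = 0 − (0.0592/2) log Q = −(0.0592/2)(-0.978) = 0.0289 V.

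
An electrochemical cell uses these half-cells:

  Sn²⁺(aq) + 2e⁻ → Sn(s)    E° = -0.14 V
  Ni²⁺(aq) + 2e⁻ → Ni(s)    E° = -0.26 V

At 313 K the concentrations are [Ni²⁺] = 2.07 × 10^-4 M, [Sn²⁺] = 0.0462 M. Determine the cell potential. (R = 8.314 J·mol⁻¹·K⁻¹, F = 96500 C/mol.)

The Sn²⁺/Sn couple has the higher reduction potential and acts as the cathode, so E°_cell = -0.14 − (-0.26) = 0.12 V.
Balancing electrons gives n = 2; the reaction quotient is Q = [Ni²⁺]/[Sn²⁺] = 0.00448.
E = E° − (RT/nF) ln Q = 0.12 − (8.314×313)/(2×96500) × (-5.408) = 0.120 + 0.073 = 0.193 V.

0.193 V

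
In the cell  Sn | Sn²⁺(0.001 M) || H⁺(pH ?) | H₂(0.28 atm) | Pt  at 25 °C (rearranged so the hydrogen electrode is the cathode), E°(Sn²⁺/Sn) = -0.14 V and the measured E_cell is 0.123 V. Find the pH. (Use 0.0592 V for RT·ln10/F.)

E°_cell = 0.14 V and n = 2.
log Q = n(E° − E)/0.0592 = 2×(0.14 − 0.123)/0.0592 = 0.574.
With Q = [Sn²⁺]·P(H₂) / [H⁺]^2, solving for [H⁺] gives log[H⁺] = -2.064, so pH = 2.06.

pH = 2.06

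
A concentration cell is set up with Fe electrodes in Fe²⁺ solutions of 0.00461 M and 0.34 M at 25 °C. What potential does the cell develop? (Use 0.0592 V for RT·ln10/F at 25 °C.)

0.055 V

Both half-cells are Fe²⁺/Fe, so E°_cell = 0. The concentrated side is the cathode; the cell reaction moves Fe²⁺ from high to low concentration with n = 2.
Q = [Fe²⁺]_dilute/[Fe²⁺]_conc = 0.00461/0.34 = 0.0136.
E = 0 − (0.0592/2) log Q = −(0.0592/2)(-1.868) = 0.0553 V.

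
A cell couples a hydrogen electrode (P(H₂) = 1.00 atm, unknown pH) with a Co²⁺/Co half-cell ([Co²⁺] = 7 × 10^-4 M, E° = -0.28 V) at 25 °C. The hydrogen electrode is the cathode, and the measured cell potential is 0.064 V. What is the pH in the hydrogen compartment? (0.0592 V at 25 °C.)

pH = 5.23

E°_cell = 0.28 V and n = 2.
log Q = n(E° − E)/0.0592 = 2×(0.28 − 0.064)/0.0592 = 7.297.
With Q = [Co²⁺]·P(H₂) / [H⁺]^2, solving for [H⁺] gives log[H⁺] = -5.226, so pH = 5.23.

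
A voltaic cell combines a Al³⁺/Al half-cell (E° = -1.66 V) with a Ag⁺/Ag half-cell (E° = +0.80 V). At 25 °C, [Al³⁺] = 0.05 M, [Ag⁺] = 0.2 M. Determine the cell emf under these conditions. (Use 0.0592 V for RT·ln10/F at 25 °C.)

The Ag⁺/Ag couple has the higher reduction potential and acts as the cathode, so E°_cell = +0.80 − (-1.66) = 2.46 V.
Balancing electrons gives n = 3; the reaction quotient is Q = [Al³⁺]/[Ag⁺]^3 = 6.25.
At 25 °C, E = E° − (0.0592/n) log Q = 2.46 − (0.0592/3)(0.796) = 2.460 − 0.016 = 2.444 V.

2.44 V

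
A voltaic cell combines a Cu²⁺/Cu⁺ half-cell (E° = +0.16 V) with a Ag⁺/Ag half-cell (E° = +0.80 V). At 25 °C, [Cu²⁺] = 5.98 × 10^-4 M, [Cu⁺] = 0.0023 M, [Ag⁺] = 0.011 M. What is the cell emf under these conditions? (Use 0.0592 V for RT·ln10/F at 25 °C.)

The Ag⁺/Ag couple has the higher reduction potential and acts as the cathode, so E°_cell = +0.80 − (+0.16) = 0.64 V.
Balancing electrons gives n = 1; the reaction quotient is Q = [Cu²⁺]/([Cu⁺]·[Ag⁺]) = 23.6.
At 25 °C, E = E° − (0.0592/n) log Q = 0.64 − (0.0592/1)(1.374) = 0.640 − 0.081 = 0.559 V.

0.559 V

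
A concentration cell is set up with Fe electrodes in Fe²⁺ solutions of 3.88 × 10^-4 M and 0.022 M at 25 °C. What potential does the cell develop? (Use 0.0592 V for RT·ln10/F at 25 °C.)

0.052 V

Both half-cells are Fe²⁺/Fe, so E°_cell = 0. The concentrated side is the cathode; the cell reaction moves Fe²⁺ from high to low concentration with n = 2.
Q = [Fe²⁺]_dilute/[Fe²⁺]_conc = 3.88 × 10^-4/0.022 = 0.0176.
E = 0 − (0.0592/2) log Q = −(0.0592/2)(-1.754) = 0.0519 V.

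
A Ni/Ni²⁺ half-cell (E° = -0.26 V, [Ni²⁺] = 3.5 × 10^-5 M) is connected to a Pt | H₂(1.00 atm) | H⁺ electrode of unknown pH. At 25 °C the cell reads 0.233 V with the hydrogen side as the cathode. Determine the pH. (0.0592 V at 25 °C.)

E°_cell = 0.26 V and n = 2.
log Q = n(E° − E)/0.0592 = 2×(0.26 − 0.233)/0.0592 = 0.912.
With Q = [Ni²⁺]·P(H₂) / [H⁺]^2, solving for [H⁺] gives log[H⁺] = -2.684, so pH = 2.68.

pH = 2.68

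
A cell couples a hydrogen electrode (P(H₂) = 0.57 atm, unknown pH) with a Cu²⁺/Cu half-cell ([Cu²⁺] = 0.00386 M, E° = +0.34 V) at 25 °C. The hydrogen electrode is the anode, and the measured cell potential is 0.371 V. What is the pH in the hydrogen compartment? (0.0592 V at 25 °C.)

pH = 1.85

E°_cell = 0.34 V and n = 2.
log Q = n(E° − E)/0.0592 = 2×(0.34 − 0.371)/0.0592 = -1.047.
With Q = [H⁺]^2 / ([Cu²⁺]·P(H₂)), solving for [H⁺] gives log[H⁺] = -1.852, so pH = 1.85.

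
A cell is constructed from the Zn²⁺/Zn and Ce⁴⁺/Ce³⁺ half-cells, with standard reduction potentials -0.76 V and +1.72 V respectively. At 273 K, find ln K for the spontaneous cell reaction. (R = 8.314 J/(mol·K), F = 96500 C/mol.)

ln K = 210.9

E°_cell = +1.72 − (-0.76) = 2.48 V, with n = 2 electrons transferred.
At equilibrium E = 0, so the Nernst equation gives ln K = nFE°/RT = (2)(96500)(2.48)/((8.314)(273)) = 210.88.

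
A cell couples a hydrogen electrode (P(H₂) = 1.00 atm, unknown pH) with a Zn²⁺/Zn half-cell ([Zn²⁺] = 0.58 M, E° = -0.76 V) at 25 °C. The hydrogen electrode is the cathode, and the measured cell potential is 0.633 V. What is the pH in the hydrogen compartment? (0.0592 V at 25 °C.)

pH = 2.26

E°_cell = 0.76 V and n = 2.
log Q = n(E° − E)/0.0592 = 2×(0.76 − 0.633)/0.0592 = 4.291.
With Q = [Zn²⁺]·P(H₂) / [H⁺]^2, solving for [H⁺] gives log[H⁺] = -2.264, so pH = 2.26.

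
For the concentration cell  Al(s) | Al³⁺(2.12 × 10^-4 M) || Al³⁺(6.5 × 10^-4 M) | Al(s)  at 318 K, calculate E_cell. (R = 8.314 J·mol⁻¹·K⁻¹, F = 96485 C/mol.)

Both half-cells are Al³⁺/Al, so E°_cell = 0. The concentrated side is the cathode; the cell reaction moves Al³⁺ from high to low concentration with n = 3.
Q = [Al³⁺]_dilute/[Al³⁺]_conc = 2.12 × 10^-4/6.5 × 10^-4 = 0.326.
E = 0 − (RT/nF) ln Q = −((8.314×318)/(3×96485))(-1.120) = 0.0102 V.

0.010 V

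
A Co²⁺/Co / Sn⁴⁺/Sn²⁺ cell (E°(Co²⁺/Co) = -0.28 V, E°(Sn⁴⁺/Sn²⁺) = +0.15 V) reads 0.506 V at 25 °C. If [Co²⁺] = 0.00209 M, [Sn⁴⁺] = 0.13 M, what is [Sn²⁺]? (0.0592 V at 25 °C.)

From the Nernst equation, log Q = n(E° − E)/0.0592 = 2(0.43 − 0.506)/0.0592 = -2.568, so Q = 0.00271.
With Q = [Co²⁺]·[Sn²⁺]/[Sn⁴⁺] and the known concentrations, [Sn²⁺] in the numerator gives [Sn²⁺] = 0.17 M.

0.17 M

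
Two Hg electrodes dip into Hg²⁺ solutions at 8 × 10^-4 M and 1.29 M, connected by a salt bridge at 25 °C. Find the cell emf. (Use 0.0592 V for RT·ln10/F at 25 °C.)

0.095 V

Both half-cells are Hg²⁺/Hg, so E°_cell = 0. The concentrated side is the cathode; the cell reaction moves Hg²⁺ from high to low concentration with n = 2.
Q = [Hg²⁺]_dilute/[Hg²⁺]_conc = 8 × 10^-4/1.29 = 6.2 × 10^-4.
E = 0 − (0.0592/2) log Q = −(0.0592/2)(-3.207) = 0.0949 V.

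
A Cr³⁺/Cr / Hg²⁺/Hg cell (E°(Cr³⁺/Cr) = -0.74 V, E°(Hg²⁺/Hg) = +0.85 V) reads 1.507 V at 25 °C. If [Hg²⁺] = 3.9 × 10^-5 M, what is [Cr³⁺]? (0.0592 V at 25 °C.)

From the Nernst equation, log Q = n(E° − E)/0.0592 = 6(1.59 − 1.507)/0.0592 = 8.412, so Q = 2.58 × 10^8.
With Q = [Cr³⁺]^2/[Hg²⁺]^3 and the known concentrations, [Cr³⁺]^2 in the numerator gives [Cr³⁺] = 0.0039 M.

0.0039 M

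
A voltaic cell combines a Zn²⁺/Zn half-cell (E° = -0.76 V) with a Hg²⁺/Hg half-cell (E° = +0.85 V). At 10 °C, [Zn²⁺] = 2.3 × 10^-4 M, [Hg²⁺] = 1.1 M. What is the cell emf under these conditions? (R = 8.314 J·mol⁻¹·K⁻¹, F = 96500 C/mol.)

1.71 V

The Hg²⁺/Hg couple has the higher reduction potential and acts as the cathode, so E°_cell = +0.85 − (-0.76) = 1.61 V.
Balancing electrons gives n = 2; the reaction quotient is Q = [Zn²⁺]/[Hg²⁺] = 2.09 × 10^-4.
E = E° − (RT/nF) ln Q = 1.61 − (8.314×283)/(2×96500) × (-8.473) = 1.610 + 0.103 = 1.713 V.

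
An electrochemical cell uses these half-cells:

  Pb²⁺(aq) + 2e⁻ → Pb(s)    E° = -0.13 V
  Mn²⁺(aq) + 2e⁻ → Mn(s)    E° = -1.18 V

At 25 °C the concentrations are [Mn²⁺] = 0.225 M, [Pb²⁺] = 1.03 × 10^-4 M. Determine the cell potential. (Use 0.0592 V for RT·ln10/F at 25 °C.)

The Pb²⁺/Pb couple has the higher reduction potential and acts as the cathode, so E°_cell = -0.13 − (-1.18) = 1.05 V.
Balancing electrons gives n = 2; the reaction quotient is Q = [Mn²⁺]/[Pb²⁺] = 2180.
At 25 °C, E = E° − (0.0592/n) log Q = 1.05 − (0.0592/2)(3.339) = 1.050 − 0.099 = 0.951 V.

0.951 V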